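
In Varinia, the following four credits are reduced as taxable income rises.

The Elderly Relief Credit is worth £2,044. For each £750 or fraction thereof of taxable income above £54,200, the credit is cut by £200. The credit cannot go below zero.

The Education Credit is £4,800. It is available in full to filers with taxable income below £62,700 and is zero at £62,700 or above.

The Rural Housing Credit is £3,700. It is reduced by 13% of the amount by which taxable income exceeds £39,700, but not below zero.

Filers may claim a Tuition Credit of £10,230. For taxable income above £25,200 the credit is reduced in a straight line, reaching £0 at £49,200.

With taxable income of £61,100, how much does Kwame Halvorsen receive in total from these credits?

£5,762

Elderly Relief Credit: income exceeds £54,200 by £6,900, which is 10 full-or-partial £750 increments; reduction = 10 × £200 = £2,000, leaving £44.
Education Credit: £61,100 is below the £62,700 cutoff, so the full £4,800 applies.
Rural Housing Credit: 13% of the £21,400 excess over £39,700 is £2,782; credit = £3,700 − £2,782 = £918.
Tuition Credit: £61,100 is at or above £49,200, so the credit is £0.
Total: £44 + £4,800 + £918 + £0 = £5,762.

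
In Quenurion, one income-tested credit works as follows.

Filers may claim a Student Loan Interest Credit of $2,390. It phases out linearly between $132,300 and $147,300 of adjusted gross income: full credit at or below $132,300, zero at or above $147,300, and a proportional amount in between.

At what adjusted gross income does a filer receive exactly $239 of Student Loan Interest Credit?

$145,800

$239 is 239/2,390 of the full $2,390, so 2,151/2,390 of the $15,000 range has been used: income = $132,300 + $15,000 × 2,151/2,390 = $145,800.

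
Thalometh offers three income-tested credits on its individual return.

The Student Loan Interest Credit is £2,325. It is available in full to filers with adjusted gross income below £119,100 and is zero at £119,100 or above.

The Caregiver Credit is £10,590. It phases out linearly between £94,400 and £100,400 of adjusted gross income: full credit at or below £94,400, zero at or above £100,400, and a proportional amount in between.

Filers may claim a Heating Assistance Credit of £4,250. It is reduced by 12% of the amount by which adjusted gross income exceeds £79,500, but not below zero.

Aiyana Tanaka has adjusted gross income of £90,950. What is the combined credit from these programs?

£15,791

Student Loan Interest Credit: £90,950 is below the £119,100 cutoff, so the full £2,325 applies.
Caregiver Credit: £90,950 is at or below the £94,400 threshold, so the full £10,590 applies.
Heating Assistance Credit: 12% of the £11,450 excess over £79,500 is £1,374; credit = £4,250 − £1,374 = £2,876.
Total: £2,325 + £10,590 + £2,876 = £15,791.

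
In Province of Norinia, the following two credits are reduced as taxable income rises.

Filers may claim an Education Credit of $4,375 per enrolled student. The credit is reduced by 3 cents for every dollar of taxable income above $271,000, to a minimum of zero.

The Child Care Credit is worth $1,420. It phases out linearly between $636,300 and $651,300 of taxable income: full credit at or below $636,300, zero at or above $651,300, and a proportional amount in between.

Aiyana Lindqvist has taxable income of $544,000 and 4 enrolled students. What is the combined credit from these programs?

Education Credit: base = 4 × $4,375 = $17,500. 3% of the $273,000 excess over $271,000 is $8,190; credit = $17,500 − $8,190 = $9,310.
Child Care Credit: $544,000 is at or below the $636,300 threshold, so the full $1,420 applies.
Total: $9,310 + $1,420 = $10,730.

$10,730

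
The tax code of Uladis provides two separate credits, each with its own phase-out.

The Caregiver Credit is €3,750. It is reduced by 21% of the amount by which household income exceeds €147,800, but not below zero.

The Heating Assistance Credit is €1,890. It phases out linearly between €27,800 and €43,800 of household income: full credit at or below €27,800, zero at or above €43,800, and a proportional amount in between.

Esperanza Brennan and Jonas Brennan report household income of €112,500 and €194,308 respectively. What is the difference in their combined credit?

Esperanza (€112,500): Caregiver Credit: €112,500 is at or below the €147,800 threshold, so the full €3,750 applies. Heating Assistance Credit: €112,500 is at or above €43,800, so the credit is €0. total €3,750 + €0 = €3,750
Jonas (€194,308): Caregiver Credit: 21% of the €46,508 excess over €147,800 is €9,766.68 ≥ base, so the credit is €0. Heating Assistance Credit: €194,308 is at or above €43,800, so the credit is €0. total €0 + €0 = €0
Difference: |€3,750 − €0| = €3,750.

€3,750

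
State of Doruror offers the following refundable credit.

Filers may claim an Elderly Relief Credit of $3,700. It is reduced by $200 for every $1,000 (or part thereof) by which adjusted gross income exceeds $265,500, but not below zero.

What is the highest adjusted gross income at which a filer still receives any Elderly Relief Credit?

After 18 increments the reduction is 18 × $200 = $3,600, leaving $100; one more increment wipes it out. Increment 18 ends at excess 18 × $1,000 = $18,000, so the highest qualifying income is $265,500 + $18,000 = $283,500.

$283,500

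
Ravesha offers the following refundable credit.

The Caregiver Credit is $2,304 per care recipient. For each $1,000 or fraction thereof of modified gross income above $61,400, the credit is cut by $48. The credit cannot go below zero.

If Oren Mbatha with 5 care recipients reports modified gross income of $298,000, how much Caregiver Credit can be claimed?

Caregiver Credit: base = 5 × $2,304 = $11,520. income exceeds $61,400 by $236,600, which is 237 full-or-partial $1,000 increments; reduction = 237 × $48 = $11,376, leaving $144.

$144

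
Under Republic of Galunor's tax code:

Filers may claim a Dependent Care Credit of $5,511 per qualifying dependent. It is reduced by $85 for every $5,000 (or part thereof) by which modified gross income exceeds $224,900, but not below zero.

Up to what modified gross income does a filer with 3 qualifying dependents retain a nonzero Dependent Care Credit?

Full credit = 3 × $5,511 = $16,533.
After 194 increments the reduction is 194 × $85 = $16,490, leaving $43; one more increment wipes it out. Increment 194 ends at excess 194 × $5,000 = $970,000, so the highest qualifying income is $224,900 + $970,000 = $1,194,900.

$1,194,900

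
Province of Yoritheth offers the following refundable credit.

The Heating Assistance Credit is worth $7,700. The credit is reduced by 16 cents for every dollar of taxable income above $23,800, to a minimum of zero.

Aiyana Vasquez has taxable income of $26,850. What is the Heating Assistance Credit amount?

$7,212

Heating Assistance Credit: 16% of the $3,050 excess over $23,800 is $488; credit = $7,700 − $488 = $7,212.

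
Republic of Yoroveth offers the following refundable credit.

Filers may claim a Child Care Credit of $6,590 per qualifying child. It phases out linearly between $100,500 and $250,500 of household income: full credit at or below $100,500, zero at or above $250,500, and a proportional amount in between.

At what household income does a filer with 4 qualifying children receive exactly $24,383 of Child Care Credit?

$111,750

Full credit = 4 × $6,590 = $26,360.
$24,383 is 24,383/26,360 of the full $26,360, so 1,977/26,360 of the $150,000 range has been used: income = $100,500 + $150,000 × 1,977/26,360 = $111,750.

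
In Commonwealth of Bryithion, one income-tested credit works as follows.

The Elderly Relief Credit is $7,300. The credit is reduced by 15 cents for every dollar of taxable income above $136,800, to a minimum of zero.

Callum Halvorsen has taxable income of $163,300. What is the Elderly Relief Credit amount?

$3,325

Elderly Relief Credit: 15% of the $26,500 excess over $136,800 is $3,975; credit = $7,300 − $3,975 = $3,325.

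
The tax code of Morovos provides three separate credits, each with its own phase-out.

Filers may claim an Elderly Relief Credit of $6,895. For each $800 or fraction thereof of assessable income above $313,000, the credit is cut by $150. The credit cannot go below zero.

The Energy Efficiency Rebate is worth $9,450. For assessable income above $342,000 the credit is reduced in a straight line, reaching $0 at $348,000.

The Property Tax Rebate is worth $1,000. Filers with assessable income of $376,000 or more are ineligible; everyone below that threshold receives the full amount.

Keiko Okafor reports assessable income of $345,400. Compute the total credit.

$5,840

Elderly Relief Credit: income exceeds $313,000 by $32,400, which is 41 full-or-partial $800 increments; reduction = 41 × $150 = $6,150, leaving $745.
Energy Efficiency Rebate: $345,400 is $3,400 into a $6,000 phase-out range, leaving 2,600/6,000 of the credit: $9,450 × 2,600/6,000 = $4,095.
Property Tax Rebate: $345,400 is below the $376,000 cutoff, so the full $1,000 applies.
Total: $745 + $4,095 + $1,000 = $5,840.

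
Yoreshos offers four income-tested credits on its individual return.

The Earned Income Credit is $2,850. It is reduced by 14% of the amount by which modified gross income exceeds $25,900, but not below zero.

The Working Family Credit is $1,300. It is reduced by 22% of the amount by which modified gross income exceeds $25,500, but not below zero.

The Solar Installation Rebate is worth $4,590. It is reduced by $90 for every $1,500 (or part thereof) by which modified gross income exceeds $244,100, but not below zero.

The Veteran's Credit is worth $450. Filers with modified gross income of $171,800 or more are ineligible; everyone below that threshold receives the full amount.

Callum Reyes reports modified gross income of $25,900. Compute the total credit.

Earned Income Credit: $25,900 is at or below the $25,900 threshold, so the full $2,850 applies.
Working Family Credit: 22% of the $400 excess over $25,500 is $88; credit = $1,300 − $88 = $1,212.
Solar Installation Rebate: $25,900 is at or below the $244,100 threshold, so the full $4,590 applies.
Veteran's Credit: $25,900 is below the $171,800 cutoff, so the full $450 applies.
Total: $2,850 + $1,212 + $4,590 + $450 = $9,102.

$9,102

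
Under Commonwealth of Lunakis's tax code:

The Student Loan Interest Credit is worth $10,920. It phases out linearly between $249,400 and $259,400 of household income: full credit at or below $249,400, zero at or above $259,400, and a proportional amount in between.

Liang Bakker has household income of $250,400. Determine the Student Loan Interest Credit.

$9,828

Student Loan Interest Credit: $250,400 is $1,000 into a $10,000 phase-out range, leaving 9,000/10,000 of the credit: $10,920 × 9,000/10,000 = $9,828.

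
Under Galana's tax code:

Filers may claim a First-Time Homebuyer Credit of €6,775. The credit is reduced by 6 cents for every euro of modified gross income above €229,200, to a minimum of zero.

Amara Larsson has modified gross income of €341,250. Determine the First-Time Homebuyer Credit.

First-Time Homebuyer Credit: 6% of the €112,050 excess over €229,200 is €6,723; credit = €6,775 − €6,723 = €52.

€52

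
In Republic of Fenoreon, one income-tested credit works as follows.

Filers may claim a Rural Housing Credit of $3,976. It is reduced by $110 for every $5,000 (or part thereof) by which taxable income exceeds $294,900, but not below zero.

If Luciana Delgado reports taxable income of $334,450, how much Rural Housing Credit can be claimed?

$3,096

Rural Housing Credit: income exceeds $294,900 by $39,550, which is 8 full-or-partial $5,000 increments; reduction = 8 × $110 = $880, leaving $3,096.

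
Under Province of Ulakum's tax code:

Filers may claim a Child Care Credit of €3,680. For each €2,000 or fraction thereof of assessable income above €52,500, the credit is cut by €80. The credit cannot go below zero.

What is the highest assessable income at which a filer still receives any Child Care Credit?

€142,500

After 45 increments the reduction is 45 × €80 = €3,600, leaving €80; one more increment wipes it out. Increment 45 ends at excess 45 × €2,000 = €90,000, so the highest qualifying income is €52,500 + €90,000 = €142,500.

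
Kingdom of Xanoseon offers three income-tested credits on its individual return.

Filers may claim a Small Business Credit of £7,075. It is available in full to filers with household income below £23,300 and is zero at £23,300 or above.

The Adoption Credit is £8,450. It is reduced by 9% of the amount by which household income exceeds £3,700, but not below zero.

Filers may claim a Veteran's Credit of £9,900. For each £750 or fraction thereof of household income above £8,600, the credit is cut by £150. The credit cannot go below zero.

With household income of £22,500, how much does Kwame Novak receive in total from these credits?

Small Business Credit: £22,500 is below the £23,300 cutoff, so the full £7,075 applies.
Adoption Credit: 9% of the £18,800 excess over £3,700 is £1,692; credit = £8,450 − £1,692 = £6,758.
Veteran's Credit: income exceeds £8,600 by £13,900, which is 19 full-or-partial £750 increments; reduction = 19 × £150 = £2,850, leaving £7,050.
Total: £7,075 + £6,758 + £7,050 = £20,883.

£20,883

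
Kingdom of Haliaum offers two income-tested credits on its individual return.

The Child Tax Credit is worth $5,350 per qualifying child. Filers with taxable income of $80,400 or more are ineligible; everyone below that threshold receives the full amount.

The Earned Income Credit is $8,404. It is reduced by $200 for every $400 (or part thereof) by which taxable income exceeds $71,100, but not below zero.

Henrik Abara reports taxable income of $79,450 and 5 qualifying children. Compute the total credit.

Child Tax Credit: base = 5 × $5,350 = $26,750. $79,450 is below the $80,400 cutoff, so the full $26,750 applies.
Earned Income Credit: income exceeds $71,100 by $8,350, which is 21 full-or-partial $400 increments; reduction = 21 × $200 = $4,200, leaving $4,204.
Total: $26,750 + $4,204 = $30,954.

$30,954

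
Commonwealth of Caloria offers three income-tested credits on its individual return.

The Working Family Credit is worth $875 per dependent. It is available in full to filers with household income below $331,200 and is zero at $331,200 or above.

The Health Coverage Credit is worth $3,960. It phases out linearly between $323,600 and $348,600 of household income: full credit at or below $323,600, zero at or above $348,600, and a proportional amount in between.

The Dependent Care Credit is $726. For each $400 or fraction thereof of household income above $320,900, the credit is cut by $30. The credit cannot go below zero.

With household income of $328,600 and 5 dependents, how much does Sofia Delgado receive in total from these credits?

Working Family Credit: base = 5 × $875 = $4,375. $328,600 is below the $331,200 cutoff, so the full $4,375 applies.
Health Coverage Credit: $328,600 is $5,000 into a $25,000 phase-out range, leaving 20,000/25,000 of the credit: $3,960 × 20,000/25,000 = $3,168.
Dependent Care Credit: income exceeds $320,900 by $7,700, which is 20 full-or-partial $400 increments; reduction = 20 × $30 = $600, leaving $126.
Total: $4,375 + $3,168 + $126 = $7,669.

$7,669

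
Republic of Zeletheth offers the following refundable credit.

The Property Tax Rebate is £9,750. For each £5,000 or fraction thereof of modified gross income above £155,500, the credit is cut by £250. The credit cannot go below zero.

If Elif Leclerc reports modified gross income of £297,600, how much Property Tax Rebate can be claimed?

Property Tax Rebate: income exceeds £155,500 by £142,100, which is 29 full-or-partial £5,000 increments; reduction = 29 × £250 = £7,250, leaving £2,500.

£2,500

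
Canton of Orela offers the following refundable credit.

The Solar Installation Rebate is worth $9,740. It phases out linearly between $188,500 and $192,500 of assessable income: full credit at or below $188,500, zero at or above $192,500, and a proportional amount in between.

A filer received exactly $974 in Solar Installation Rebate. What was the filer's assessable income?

$974 is 974/9,740 of the full $9,740, so 8,766/9,740 of the $4,000 range has been used: income = $188,500 + $4,000 × 8,766/9,740 = $192,100.

$192,100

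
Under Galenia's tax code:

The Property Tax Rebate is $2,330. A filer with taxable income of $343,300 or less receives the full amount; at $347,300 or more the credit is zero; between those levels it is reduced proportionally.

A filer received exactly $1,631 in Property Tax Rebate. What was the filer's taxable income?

$1,631 is 1,631/2,330 of the full $2,330, so 699/2,330 of the $4,000 range has been used: income = $343,300 + $4,000 × 699/2,330 = $344,500.

$344,500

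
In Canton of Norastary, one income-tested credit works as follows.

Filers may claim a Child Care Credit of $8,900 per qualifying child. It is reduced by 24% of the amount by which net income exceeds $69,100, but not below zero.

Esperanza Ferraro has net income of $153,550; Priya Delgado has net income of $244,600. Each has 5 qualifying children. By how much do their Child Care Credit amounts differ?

$21,852

Esperanza ($153,550): Child Care Credit: base = 5 × $8,900 = $44,500. 24% of the $84,450 excess over $69,100 is $20,268; credit = $44,500 − $20,268 = $24,232.
Priya ($244,600): Child Care Credit: base = 5 × $8,900 = $44,500. 24% of the $175,500 excess over $69,100 is $42,120; credit = $44,500 − $42,120 = $2,380.
Difference: |$24,232 − $2,380| = $21,852.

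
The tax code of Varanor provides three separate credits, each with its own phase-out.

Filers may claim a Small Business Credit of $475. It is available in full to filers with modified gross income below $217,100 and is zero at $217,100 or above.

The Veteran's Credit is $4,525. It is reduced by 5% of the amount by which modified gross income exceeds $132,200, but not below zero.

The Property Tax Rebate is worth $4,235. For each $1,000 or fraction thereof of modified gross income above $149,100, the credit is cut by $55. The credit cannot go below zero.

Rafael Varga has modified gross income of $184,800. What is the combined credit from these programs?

Small Business Credit: $184,800 is below the $217,100 cutoff, so the full $475 applies.
Veteran's Credit: 5% of the $52,600 excess over $132,200 is $2,630; credit = $4,525 − $2,630 = $1,895.
Property Tax Rebate: income exceeds $149,100 by $35,700, which is 36 full-or-partial $1,000 increments; reduction = 36 × $55 = $1,980, leaving $2,255.
Total: $475 + $1,895 + $2,255 = $4,625.

$4,625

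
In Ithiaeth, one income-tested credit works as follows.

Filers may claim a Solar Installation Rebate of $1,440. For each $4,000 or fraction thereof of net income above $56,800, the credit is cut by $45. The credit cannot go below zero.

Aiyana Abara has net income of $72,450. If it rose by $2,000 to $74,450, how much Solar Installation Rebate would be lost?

At $72,450 — income exceeds $56,800 by $15,650, which is 4 full-or-partial $4,000 increments; reduction = 4 × $45 = $180, leaving $1,260.
At $74,450 — income exceeds $56,800 by $17,650, which is 5 full-or-partial $4,000 increments; reduction = 5 × $45 = $225, leaving $1,215.
Lost: $1,260 − $1,215 = $45.

$45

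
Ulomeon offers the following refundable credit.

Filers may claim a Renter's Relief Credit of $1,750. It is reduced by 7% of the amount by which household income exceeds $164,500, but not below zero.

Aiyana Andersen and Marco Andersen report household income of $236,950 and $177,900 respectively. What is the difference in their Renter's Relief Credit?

$812

Aiyana ($236,950): Renter's Relief Credit: 7% of the $72,450 excess over $164,500 is $5,071.50 ≥ base, so the credit is $0.
Marco ($177,900): Renter's Relief Credit: 7% of the $13,400 excess over $164,500 is $938; credit = $1,750 − $938 = $812.
Difference: |$0 − $812| = $812.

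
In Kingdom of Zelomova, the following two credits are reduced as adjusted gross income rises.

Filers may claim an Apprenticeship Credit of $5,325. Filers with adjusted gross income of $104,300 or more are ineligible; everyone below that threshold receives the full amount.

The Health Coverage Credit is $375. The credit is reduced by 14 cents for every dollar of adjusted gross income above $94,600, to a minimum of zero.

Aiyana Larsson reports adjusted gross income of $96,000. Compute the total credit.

$5,504

Apprenticeship Credit: $96,000 is below the $104,300 cutoff, so the full $5,325 applies.
Health Coverage Credit: 14% of the $1,400 excess over $94,600 is $196; credit = $375 − $196 = $179.
Total: $5,325 + $179 = $5,504.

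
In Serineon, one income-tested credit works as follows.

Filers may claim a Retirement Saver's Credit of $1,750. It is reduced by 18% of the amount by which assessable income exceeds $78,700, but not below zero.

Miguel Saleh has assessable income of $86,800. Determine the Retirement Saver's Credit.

$292

Retirement Saver's Credit: 18% of the $8,100 excess over $78,700 is $1,458; credit = $1,750 − $1,458 = $292.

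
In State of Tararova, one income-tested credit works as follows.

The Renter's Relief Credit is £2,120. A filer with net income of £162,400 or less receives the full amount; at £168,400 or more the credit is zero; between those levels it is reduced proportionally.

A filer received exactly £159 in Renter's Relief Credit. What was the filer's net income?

£167,950

£159 is 159/2,120 of the full £2,120, so 1,961/2,120 of the £6,000 range has been used: income = £162,400 + £6,000 × 1,961/2,120 = £167,950.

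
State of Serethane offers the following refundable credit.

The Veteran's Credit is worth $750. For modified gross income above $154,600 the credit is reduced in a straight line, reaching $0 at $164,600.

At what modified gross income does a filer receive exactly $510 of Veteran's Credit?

$157,800

$510 is 510/750 of the full $750, so 240/750 of the $10,000 range has been used: income = $154,600 + $10,000 × 240/750 = $157,800.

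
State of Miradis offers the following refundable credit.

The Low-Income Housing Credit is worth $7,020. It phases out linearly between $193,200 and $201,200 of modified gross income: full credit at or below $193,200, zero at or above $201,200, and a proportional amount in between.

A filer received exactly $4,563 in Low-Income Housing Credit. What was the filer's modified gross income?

$4,563 is 4,563/7,020 of the full $7,020, so 2,457/7,020 of the $8,000 range has been used: income = $193,200 + $8,000 × 2,457/7,020 = $196,000.

$196,000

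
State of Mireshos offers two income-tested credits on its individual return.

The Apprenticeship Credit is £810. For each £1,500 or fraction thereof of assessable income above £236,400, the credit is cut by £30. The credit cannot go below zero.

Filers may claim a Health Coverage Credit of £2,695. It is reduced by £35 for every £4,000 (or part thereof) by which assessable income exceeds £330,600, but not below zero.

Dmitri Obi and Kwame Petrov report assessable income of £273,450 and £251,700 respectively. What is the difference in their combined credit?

Dmitri (£273,450): Apprenticeship Credit: income exceeds £236,400 by £37,050, which is 25 full-or-partial £1,500 increments; reduction = 25 × £30 = £750, leaving £60. Health Coverage Credit: £273,450 is at or below the £330,600 threshold, so the full £2,695 applies. total £60 + £2,695 = £2,755
Kwame (£251,700): Apprenticeship Credit: income exceeds £236,400 by £15,300, which is 11 full-or-partial £1,500 increments; reduction = 11 × £30 = £330, leaving £480. Health Coverage Credit: £251,700 is at or below the £330,600 threshold, so the full £2,695 applies. total £480 + £2,695 = £3,175
Difference: |£2,755 − £3,175| = £420.

£420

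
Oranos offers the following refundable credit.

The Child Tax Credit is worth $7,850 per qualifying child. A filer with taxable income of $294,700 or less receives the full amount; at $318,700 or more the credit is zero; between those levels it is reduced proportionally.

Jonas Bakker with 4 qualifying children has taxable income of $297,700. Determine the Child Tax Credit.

Child Tax Credit: base = 4 × $7,850 = $31,400. $297,700 is $3,000 into a $24,000 phase-out range, leaving 21,000/24,000 of the credit: $31,400 × 21,000/24,000 = $27,475.

$27,475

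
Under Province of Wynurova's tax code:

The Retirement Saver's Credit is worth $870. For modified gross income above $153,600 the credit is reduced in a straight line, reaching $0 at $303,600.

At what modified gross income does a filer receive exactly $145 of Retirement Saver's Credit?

$278,600

$145 is 145/870 of the full $870, so 725/870 of the $150,000 range has been used: income = $153,600 + $150,000 × 725/870 = $278,600.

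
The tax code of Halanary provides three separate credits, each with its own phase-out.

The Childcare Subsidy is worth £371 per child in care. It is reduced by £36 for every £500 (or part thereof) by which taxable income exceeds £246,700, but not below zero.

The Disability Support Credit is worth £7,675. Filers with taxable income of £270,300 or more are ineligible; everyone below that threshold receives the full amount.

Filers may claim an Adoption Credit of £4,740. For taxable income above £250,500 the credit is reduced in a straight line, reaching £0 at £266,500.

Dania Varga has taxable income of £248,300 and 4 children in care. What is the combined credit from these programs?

Childcare Subsidy: base = 4 × £371 = £1,484. income exceeds £246,700 by £1,600, which is 4 full-or-partial £500 increments; reduction = 4 × £36 = £144, leaving £1,340.
Disability Support Credit: £248,300 is below the £270,300 cutoff, so the full £7,675 applies.
Adoption Credit: £248,300 is at or below the £250,500 threshold, so the full £4,740 applies.
Total: £1,340 + £7,675 + £4,740 = £13,755.

£13,755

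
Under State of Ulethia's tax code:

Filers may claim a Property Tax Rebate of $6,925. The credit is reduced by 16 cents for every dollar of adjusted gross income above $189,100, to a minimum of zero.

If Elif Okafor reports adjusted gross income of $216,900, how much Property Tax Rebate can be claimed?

$2,477

Property Tax Rebate: 16% of the $27,800 excess over $189,100 is $4,448; credit = $6,925 − $4,448 = $2,477.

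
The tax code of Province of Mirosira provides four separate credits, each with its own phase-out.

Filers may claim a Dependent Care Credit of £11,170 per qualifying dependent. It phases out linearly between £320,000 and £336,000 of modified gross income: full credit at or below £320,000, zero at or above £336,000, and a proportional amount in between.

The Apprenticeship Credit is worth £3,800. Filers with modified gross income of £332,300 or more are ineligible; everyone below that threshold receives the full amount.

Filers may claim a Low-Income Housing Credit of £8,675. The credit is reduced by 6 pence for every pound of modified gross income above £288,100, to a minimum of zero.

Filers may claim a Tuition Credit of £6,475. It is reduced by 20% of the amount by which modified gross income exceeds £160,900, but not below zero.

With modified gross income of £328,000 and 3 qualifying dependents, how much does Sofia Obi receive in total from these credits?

£26,836

Dependent Care Credit: base = 3 × £11,170 = £33,510. £328,000 is £8,000 into a £16,000 phase-out range, leaving 8,000/16,000 of the credit: £33,510 × 8,000/16,000 = £16,755.
Apprenticeship Credit: £328,000 is below the £332,300 cutoff, so the full £3,800 applies.
Low-Income Housing Credit: 6% of the £39,900 excess over £288,100 is £2,394; credit = £8,675 − £2,394 = £6,281.
Tuition Credit: 20% of the £167,100 excess over £160,900 is £33,420 ≥ base, so the credit is £0.
Total: £16,755 + £3,800 + £6,281 + £0 = £26,836.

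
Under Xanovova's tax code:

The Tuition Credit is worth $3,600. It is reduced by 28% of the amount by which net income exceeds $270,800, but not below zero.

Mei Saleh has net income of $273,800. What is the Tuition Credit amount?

Tuition Credit: 28% of the $3,000 excess over $270,800 is $840; credit = $3,600 − $840 = $2,760.

$2,760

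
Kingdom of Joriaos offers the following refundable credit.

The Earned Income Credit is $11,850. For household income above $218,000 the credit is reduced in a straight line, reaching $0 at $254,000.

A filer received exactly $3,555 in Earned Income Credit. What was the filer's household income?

$243,200

$3,555 is 3,555/11,850 of the full $11,850, so 8,295/11,850 of the $36,000 range has been used: income = $218,000 + $36,000 × 8,295/11,850 = $243,200.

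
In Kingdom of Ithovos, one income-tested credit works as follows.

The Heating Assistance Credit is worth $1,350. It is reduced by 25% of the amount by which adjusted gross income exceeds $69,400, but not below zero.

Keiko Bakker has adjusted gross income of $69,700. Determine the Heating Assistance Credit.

Heating Assistance Credit: 25% of the $300 excess over $69,400 is $75; credit = $1,350 − $75 = $1,275.

$1,275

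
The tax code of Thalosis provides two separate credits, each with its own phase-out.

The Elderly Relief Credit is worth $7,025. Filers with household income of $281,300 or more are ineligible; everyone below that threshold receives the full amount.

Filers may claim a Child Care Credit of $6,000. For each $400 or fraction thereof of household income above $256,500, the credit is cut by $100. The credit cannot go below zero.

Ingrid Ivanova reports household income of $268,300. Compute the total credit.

$10,025

Elderly Relief Credit: $268,300 is below the $281,300 cutoff, so the full $7,025 applies.
Child Care Credit: income exceeds $256,500 by $11,800, which is 30 full-or-partial $400 increments; reduction = 30 × $100 = $3,000, leaving $3,000.
Total: $7,025 + $3,000 = $10,025.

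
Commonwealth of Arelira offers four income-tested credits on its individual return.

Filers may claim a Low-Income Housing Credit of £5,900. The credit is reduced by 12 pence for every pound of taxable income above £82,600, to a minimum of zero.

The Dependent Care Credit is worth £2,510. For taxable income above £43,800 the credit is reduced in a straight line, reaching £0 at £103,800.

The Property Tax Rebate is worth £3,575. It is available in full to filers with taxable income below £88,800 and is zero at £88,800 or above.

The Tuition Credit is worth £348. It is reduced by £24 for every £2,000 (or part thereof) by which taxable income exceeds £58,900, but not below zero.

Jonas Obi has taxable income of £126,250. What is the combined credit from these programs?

Low-Income Housing Credit: 12% of the £43,650 excess over £82,600 is £5,238; credit = £5,900 − £5,238 = £662.
Dependent Care Credit: £126,250 is at or above £103,800, so the credit is £0.
Property Tax Rebate: £126,250 meets or exceeds the £88,800 cutoff, so the credit is £0.
Tuition Credit: income exceeds £58,900 by £67,350 → 34 increments × £24 = £816 ≥ base, so the credit is £0.
Total: £662 + £0 + £0 + £0 = £662.

£662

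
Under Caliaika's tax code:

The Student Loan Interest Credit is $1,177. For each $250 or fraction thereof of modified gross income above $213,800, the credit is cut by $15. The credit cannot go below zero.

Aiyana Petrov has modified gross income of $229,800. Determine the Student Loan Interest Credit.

$217

Student Loan Interest Credit: income exceeds $213,800 by $16,000, which is 64 full-or-partial $250 increments; reduction = 64 × $15 = $960, leaving $217.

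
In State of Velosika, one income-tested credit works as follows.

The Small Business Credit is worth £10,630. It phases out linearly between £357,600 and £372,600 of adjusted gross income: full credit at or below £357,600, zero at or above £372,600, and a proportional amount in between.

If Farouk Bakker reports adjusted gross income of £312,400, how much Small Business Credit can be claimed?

Small Business Credit: £312,400 is at or below the £357,600 threshold, so the full £10,630 applies.

£10,630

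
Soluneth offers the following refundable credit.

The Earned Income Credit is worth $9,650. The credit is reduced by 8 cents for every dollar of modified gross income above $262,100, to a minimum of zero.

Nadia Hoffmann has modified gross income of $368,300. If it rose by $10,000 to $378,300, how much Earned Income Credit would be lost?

At $368,300 — 8% of the $106,200 excess over $262,100 is $8,496; credit = $9,650 − $8,496 = $1,154.
At $378,300 — 8% of the $116,200 excess over $262,100 is $9,296; credit = $9,650 − $9,296 = $354.
Lost: $1,154 − $354 = $800.

$800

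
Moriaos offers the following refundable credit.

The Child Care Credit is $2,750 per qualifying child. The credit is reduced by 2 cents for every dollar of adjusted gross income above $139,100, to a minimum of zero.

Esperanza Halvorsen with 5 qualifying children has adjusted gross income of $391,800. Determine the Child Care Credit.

Child Care Credit: base = 5 × $2,750 = $13,750. 2% of the $252,700 excess over $139,100 is $5,054; credit = $13,750 − $5,054 = $8,696.

$8,696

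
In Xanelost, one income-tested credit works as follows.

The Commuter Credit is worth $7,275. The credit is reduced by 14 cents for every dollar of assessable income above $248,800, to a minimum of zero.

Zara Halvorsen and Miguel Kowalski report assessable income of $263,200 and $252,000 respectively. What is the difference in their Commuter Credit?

Zara ($263,200): Commuter Credit: 14% of the $14,400 excess over $248,800 is $2,016; credit = $7,275 − $2,016 = $5,259.
Miguel ($252,000): Commuter Credit: 14% of the $3,200 excess over $248,800 is $448; credit = $7,275 − $448 = $6,827.
Difference: |$5,259 − $6,827| = $1,568.

$1,568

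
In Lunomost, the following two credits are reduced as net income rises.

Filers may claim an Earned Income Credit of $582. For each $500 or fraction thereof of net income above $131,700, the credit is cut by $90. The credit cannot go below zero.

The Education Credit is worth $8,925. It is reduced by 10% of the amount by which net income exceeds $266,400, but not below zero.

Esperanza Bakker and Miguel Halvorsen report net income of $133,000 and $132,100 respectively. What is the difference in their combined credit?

Esperanza ($133,000): Earned Income Credit: income exceeds $131,700 by $1,300, which is 3 full-or-partial $500 increments; reduction = 3 × $90 = $270, leaving $312. Education Credit: $133,000 is at or below the $266,400 threshold, so the full $8,925 applies. total $312 + $8,925 = $9,237
Miguel ($132,100): Earned Income Credit: income exceeds $131,700 by $400, which is 1 full-or-partial $500 increment; reduction = 1 × $90 = $90, leaving $492. Education Credit: $132,100 is at or below the $266,400 threshold, so the full $8,925 applies. total $492 + $8,925 = $9,417
Difference: |$9,237 − $9,417| = $180.

$180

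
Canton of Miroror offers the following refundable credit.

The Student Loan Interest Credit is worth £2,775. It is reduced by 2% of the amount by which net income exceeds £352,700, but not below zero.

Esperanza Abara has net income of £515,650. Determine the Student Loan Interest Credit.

£0

Student Loan Interest Credit: 2% of the £162,950 excess over £352,700 is £3,259 ≥ base, so the credit is £0.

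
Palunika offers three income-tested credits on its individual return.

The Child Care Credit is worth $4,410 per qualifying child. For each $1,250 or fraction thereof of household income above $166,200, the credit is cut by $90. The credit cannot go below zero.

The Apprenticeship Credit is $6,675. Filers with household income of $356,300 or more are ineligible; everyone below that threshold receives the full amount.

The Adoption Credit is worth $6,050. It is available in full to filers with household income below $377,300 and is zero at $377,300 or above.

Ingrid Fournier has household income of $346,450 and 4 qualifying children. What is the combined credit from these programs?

$17,315

Child Care Credit: base = 4 × $4,410 = $17,640. income exceeds $166,200 by $180,250, which is 145 full-or-partial $1,250 increments; reduction = 145 × $90 = $13,050, leaving $4,590.
Apprenticeship Credit: $346,450 is below the $356,300 cutoff, so the full $6,675 applies.
Adoption Credit: $346,450 is below the $377,300 cutoff, so the full $6,050 applies.
Total: $4,590 + $6,675 + $6,050 = $17,315.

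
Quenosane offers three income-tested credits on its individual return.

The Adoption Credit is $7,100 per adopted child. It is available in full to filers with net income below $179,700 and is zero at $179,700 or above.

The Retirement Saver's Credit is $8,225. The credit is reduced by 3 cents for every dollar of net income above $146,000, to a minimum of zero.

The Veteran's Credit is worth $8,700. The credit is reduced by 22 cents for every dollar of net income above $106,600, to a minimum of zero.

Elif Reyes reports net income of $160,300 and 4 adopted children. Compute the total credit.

$36,196

Adoption Credit: base = 4 × $7,100 = $28,400. $160,300 is below the $179,700 cutoff, so the full $28,400 applies.
Retirement Saver's Credit: 3% of the $14,300 excess over $146,000 is $429; credit = $8,225 − $429 = $7,796.
Veteran's Credit: 22% of the $53,700 excess over $106,600 is $11,814 ≥ base, so the credit is $0.
Total: $28,400 + $7,796 + $0 = $36,196.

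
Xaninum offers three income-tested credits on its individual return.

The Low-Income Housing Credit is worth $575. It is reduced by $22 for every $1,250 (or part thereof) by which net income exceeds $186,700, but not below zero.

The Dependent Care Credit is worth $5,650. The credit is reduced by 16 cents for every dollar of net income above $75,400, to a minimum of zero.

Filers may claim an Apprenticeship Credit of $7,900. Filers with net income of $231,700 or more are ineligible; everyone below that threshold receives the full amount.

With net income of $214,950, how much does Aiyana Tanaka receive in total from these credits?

$7,969

Low-Income Housing Credit: income exceeds $186,700 by $28,250, which is 23 full-or-partial $1,250 increments; reduction = 23 × $22 = $506, leaving $69.
Dependent Care Credit: 16% of the $139,550 excess over $75,400 is $22,328 ≥ base, so the credit is $0.
Apprenticeship Credit: $214,950 is below the $231,700 cutoff, so the full $7,900 applies.
Total: $69 + $0 + $7,900 = $7,969.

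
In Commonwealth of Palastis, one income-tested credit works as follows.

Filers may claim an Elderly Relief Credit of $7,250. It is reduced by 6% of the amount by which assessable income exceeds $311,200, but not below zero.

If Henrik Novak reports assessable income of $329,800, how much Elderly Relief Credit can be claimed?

Elderly Relief Credit: 6% of the $18,600 excess over $311,200 is $1,116; credit = $7,250 − $1,116 = $6,134.

$6,134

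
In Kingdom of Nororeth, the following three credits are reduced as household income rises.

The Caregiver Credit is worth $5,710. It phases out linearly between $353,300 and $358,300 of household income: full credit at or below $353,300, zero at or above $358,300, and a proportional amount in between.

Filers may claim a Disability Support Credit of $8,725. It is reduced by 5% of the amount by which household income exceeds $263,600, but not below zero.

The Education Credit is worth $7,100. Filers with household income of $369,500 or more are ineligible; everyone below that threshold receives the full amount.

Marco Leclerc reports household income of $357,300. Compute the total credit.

Caregiver Credit: $357,300 is $4,000 into a $5,000 phase-out range, leaving 1,000/5,000 of the credit: $5,710 × 1,000/5,000 = $1,142.
Disability Support Credit: 5% of the $93,700 excess over $263,600 is $4,685; credit = $8,725 − $4,685 = $4,040.
Education Credit: $357,300 is below the $369,500 cutoff, so the full $7,100 applies.
Total: $1,142 + $4,040 + $7,100 = $12,282.

$12,282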